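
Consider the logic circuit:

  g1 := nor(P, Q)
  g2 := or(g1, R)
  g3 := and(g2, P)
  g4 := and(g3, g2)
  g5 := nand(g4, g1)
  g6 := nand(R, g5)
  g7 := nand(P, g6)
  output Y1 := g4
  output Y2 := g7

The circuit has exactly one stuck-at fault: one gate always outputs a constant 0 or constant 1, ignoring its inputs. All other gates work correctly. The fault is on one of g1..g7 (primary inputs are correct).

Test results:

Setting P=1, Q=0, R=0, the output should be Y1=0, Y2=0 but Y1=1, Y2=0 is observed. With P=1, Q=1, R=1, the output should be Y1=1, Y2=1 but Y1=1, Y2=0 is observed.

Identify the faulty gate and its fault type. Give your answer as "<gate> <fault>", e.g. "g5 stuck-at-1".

Fault-free values for test 1 (P=1, Q=0, R=0): g1=0, g2=0, g3=0, g4=0, g5=1, g6=1, g7=0, giving Y1=0, Y2=0. Observed Y1=1, Y2=0.
Test 1: faults giving observed Y1=1, Y2=0 are {g1 stuck-at-1, g2 stuck-at-1, g4 stuck-at-1}.
Test 2 (P=1, Q=1, R=1): fault-free g1=0, g2=1, g3=1, g4=1, g5=1, g6=0, g7=1 → Y1=1, Y2=1; observed Y1=1, Y2=0. Eliminates g2 stuck-at-1, g4 stuck-at-1.
Only g1 stuck-at-1 is consistent with every test.

g1 stuck-at-1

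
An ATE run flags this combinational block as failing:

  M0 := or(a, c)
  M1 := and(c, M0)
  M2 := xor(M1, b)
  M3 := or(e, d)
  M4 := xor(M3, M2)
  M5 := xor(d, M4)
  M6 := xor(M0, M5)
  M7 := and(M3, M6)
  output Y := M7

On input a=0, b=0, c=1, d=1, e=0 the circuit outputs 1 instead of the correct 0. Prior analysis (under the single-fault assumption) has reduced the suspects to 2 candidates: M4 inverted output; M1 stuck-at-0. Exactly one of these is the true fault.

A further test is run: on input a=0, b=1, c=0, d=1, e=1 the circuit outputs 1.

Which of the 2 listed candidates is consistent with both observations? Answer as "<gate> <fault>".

Evaluate each candidate on input a=0, b=1, c=0, d=1, e=1:
  M4 inverted output: M0=0, M1=0, M2=1, M3=1, M4=1 [inverted output], M5=0, M6=0, M7=0 → 0 — eliminated
  M1 stuck-at-0: M0=0, M1=0 [stuck-at-0], M2=1, M3=1, M4=0, M5=1, M6=1, M7=1 → 1 — matches
Only M1 stuck-at-0 reproduces the observed 1.

M1 stuck-at-0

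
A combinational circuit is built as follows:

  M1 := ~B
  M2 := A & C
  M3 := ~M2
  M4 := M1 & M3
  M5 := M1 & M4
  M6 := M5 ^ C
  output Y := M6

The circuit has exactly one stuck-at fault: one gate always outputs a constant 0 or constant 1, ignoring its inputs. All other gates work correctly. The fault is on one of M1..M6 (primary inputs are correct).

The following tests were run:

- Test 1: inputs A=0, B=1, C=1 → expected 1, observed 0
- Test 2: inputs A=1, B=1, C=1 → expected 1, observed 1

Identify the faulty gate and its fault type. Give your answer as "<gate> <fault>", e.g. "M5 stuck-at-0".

M1 stuck-at-1

Fault-free values for test 1 (A=0, B=1, C=1): M1=0, M2=0, M3=1, M4=0, M5=0, M6=1, giving Y=1. Observed 0.
Test 1: faults giving observed 0 are {M1 stuck-at-1, M5 stuck-at-1, M6 stuck-at-0}.
Test 2 (A=1, B=1, C=1): fault-free M1=0, M2=1, M3=0, M4=0, M5=0, M6=1 → 1; observed 1. Eliminates M5 stuck-at-1, M6 stuck-at-0.
Only M1 stuck-at-1 is consistent with every test.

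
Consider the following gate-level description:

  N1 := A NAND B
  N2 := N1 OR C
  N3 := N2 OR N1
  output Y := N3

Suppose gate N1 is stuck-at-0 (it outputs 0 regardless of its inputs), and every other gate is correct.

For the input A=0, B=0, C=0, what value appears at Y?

Propagate with N1 forced: N1=0 [stuck-at-0], N2=0, N3=0.
So Y = 0. (Without the fault it would be 1.)

0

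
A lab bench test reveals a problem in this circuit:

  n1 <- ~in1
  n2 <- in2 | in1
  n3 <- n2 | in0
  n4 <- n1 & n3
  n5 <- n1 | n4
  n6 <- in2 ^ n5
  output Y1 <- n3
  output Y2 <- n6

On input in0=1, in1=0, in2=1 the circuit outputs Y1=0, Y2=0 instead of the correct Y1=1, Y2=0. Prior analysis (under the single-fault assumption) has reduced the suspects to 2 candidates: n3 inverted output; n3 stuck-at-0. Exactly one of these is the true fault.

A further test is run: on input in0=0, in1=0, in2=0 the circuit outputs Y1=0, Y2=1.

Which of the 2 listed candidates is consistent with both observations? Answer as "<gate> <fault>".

n3 stuck-at-0

Evaluate each candidate on input in0=0, in1=0, in2=0:
  n3 inverted output: n1=1, n2=0, n3=1 [inverted output], n4=1, n5=1, n6=1 → Y1=1, Y2=1 — eliminated
  n3 stuck-at-0: n1=1, n2=0, n3=0 [stuck-at-0], n4=0, n5=1, n6=1 → Y1=0, Y2=1 — matches
Only n3 stuck-at-0 reproduces the observed Y1=0, Y2=1.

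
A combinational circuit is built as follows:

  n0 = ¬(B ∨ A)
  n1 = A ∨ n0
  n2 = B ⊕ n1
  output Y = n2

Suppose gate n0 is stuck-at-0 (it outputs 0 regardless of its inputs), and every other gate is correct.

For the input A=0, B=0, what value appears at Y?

Propagate with n0 forced: n0=0 [stuck-at-0], n1=0, n2=0.
So Y = 0. (Without the fault it would be 1.)

0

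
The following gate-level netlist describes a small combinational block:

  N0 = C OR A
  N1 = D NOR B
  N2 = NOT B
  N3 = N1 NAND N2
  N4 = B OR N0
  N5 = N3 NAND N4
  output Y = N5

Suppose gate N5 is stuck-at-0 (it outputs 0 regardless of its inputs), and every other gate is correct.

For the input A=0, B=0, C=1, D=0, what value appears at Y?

Propagate with N5 forced: N0=1, N1=1, N2=1, N3=0, N4=1, N5=0 [stuck-at-0].
So Y = 0. (Without the fault it would be 1.)

0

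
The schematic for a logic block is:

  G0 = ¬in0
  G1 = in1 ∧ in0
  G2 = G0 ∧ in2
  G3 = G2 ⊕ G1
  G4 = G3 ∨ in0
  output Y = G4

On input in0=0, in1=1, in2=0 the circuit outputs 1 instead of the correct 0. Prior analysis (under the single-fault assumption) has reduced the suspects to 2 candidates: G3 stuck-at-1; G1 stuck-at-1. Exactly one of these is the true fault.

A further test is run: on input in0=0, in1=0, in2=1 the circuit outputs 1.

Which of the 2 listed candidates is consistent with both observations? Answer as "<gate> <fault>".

G3 stuck-at-1

Evaluate each candidate on input in0=0, in1=0, in2=1:
  G3 stuck-at-1: G0=1, G1=0, G2=1, G3=1 [stuck-at-1], G4=1 → 1 — matches
  G1 stuck-at-1: G0=1, G1=1 [stuck-at-1], G2=1, G3=0, G4=0 → 0 — eliminated
Only G3 stuck-at-1 reproduces the observed 1.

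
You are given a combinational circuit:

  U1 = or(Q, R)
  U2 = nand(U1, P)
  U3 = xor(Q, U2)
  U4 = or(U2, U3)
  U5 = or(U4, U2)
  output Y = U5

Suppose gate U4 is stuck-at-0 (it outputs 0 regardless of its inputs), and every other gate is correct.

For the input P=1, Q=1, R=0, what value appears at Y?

Propagate with U4 forced: U1=1, U2=0, U3=1, U4=0 [stuck-at-0], U5=0.
So Y = 0. (Without the fault it would be 1.)

0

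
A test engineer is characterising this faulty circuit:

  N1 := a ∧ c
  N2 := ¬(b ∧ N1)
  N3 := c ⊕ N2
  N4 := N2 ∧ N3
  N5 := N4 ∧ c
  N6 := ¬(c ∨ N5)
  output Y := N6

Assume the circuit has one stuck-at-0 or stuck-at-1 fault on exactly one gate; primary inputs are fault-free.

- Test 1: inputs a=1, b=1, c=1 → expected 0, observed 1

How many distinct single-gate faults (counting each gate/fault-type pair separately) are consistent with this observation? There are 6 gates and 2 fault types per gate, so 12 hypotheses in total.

1

Fault-free: N1=1, N2=0, N3=1, N4=0, N5=0, N6=0 → 0. Observed 1.
  N1 stuck-at-0: output 0 ✗
  N1 stuck-at-1: output 0 ✗
  N2 stuck-at-0: output 0 ✗
  N2 stuck-at-1: output 0 ✗
  N3 stuck-at-0: output 0 ✗
  N3 stuck-at-1: output 0 ✗
  N4 stuck-at-0: output 0 ✗
  N4 stuck-at-1: output 0 ✗
  N5 stuck-at-0: output 0 ✗
  N5 stuck-at-1: output 0 ✗
  N6 stuck-at-0: output 0 ✗
  N6 stuck-at-1: output 1 ✓
Consistent faults: {N6 stuck-at-1} — 1 in all.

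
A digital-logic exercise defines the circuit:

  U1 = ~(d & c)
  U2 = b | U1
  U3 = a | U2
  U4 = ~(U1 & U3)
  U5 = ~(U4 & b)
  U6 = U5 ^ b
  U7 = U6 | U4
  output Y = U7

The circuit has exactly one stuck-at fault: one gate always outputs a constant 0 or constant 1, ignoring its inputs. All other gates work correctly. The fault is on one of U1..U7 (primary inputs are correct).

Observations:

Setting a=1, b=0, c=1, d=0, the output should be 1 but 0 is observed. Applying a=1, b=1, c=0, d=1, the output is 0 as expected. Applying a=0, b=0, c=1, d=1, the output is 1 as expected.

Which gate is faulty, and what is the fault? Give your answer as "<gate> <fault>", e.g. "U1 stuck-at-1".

U6 stuck-at-0

Fault-free values for test 1 (a=1, b=0, c=1, d=0): U1=1, U2=1, U3=1, U4=0, U5=1, U6=1, U7=1, giving Y=1. Observed 0.
Test 1: faults giving observed 0 are {U5 stuck-at-0, U6 stuck-at-0, U7 stuck-at-0}.
Test 2 (a=1, b=1, c=0, d=1): fault-free U1=1, U2=1, U3=1, U4=0, U5=1, U6=0, U7=0 → 0; observed 0. Eliminates U5 stuck-at-0.
Test 3 (a=0, b=0, c=1, d=1): fault-free U1=0, U2=0, U3=0, U4=1, U5=1, U6=1, U7=1 → 1; observed 1. Eliminates U7 stuck-at-0.
Only U6 stuck-at-0 is consistent with every test.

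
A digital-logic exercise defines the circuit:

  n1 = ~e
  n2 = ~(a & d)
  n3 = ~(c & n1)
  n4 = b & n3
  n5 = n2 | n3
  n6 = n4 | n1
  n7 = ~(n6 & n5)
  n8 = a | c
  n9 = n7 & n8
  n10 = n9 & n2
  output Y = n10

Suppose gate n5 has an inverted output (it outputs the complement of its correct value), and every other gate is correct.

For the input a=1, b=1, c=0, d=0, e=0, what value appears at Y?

1

Propagate with n5 forced: n1=1, n2=1, n3=1, n4=1, n5=0 [inverted output], n6=1, n7=1, n8=1, n9=1, n10=1.
So Y = 1. (Without the fault it would be 0.)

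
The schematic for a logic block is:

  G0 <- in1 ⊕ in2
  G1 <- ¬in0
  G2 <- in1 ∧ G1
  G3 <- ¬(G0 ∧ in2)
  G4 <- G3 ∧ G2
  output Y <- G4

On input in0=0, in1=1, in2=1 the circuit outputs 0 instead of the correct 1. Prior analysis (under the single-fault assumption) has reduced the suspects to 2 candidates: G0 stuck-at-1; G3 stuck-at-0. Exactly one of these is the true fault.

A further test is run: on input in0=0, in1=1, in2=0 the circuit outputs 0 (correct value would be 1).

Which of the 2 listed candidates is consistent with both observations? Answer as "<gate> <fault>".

Evaluate each candidate on input in0=0, in1=1, in2=0:
  G0 stuck-at-1: G0=1 [stuck-at-1], G1=1, G2=1, G3=1, G4=1 → 1 — eliminated
  G3 stuck-at-0: G0=1, G1=1, G2=1, G3=0 [stuck-at-0], G4=0 → 0 — matches
Only G3 stuck-at-0 reproduces the observed 0.

G3 stuck-at-0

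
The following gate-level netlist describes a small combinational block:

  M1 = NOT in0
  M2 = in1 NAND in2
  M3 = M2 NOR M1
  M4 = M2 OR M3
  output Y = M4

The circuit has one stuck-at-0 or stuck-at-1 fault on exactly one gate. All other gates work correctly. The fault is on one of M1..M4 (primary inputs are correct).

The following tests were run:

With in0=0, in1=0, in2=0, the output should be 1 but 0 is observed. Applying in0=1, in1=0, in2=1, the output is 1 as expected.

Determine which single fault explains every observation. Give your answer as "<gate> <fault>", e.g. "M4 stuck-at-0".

Fault-free values for test 1 (in0=0, in1=0, in2=0): M1=1, M2=1, M3=0, M4=1, giving Y=1. Observed 0.
Test 1: faults giving observed 0 are {M2 stuck-at-0, M4 stuck-at-0}.
Test 2 (in0=1, in1=0, in2=1): fault-free M1=0, M2=1, M3=0, M4=1 → 1; observed 1. Eliminates M4 stuck-at-0.
Only M2 stuck-at-0 is consistent with every test.

M2 stuck-at-0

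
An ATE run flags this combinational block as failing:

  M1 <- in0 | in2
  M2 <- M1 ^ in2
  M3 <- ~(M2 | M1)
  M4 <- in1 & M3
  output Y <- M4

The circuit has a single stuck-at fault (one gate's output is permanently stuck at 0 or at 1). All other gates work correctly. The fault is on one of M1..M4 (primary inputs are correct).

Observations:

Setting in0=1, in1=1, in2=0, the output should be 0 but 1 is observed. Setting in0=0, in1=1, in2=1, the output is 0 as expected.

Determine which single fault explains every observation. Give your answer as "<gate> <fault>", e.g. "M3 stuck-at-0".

Fault-free values for test 1 (in0=1, in1=1, in2=0): M1=1, M2=1, M3=0, M4=0, giving Y=0. Observed 1.
Test 1: faults giving observed 1 are {M1 stuck-at-0, M3 stuck-at-1, M4 stuck-at-1}.
Test 2 (in0=0, in1=1, in2=1): fault-free M1=1, M2=0, M3=0, M4=0 → 0; observed 0. Eliminates M3 stuck-at-1, M4 stuck-at-1.
Only M1 stuck-at-0 is consistent with every test.

M1 stuck-at-0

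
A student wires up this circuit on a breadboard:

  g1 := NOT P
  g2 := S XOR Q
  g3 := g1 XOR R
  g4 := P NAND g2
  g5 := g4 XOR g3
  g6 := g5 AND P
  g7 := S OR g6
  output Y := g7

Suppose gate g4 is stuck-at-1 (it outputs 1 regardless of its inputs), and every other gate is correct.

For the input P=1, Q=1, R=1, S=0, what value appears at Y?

0

Propagate with g4 forced: g1=0, g2=1, g3=1, g4=1 [stuck-at-1], g5=0, g6=0, g7=0.
So Y = 0. (Without the fault it would be 1.)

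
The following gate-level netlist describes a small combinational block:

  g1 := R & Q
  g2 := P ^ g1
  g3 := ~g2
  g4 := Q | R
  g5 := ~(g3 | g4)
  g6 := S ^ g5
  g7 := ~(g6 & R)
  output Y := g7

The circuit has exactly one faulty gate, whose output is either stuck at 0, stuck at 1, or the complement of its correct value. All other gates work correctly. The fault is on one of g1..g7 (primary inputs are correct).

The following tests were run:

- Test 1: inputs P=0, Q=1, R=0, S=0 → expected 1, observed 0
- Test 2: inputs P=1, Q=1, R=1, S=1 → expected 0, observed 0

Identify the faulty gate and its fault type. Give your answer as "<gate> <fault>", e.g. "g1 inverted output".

Fault-free values for test 1 (P=0, Q=1, R=0, S=0): g1=0, g2=0, g3=1, g4=1, g5=0, g6=0, g7=1, giving Y=1. Observed 0.
Test 1: faults giving observed 0 are {g7 stuck-at-0, g7 inverted output}.
Test 2 (P=1, Q=1, R=1, S=1): fault-free g1=1, g2=0, g3=1, g4=1, g5=0, g6=1, g7=0 → 0; observed 0. Eliminates g7 inverted output.
Only g7 stuck-at-0 is consistent with every test.

g7 stuck-at-0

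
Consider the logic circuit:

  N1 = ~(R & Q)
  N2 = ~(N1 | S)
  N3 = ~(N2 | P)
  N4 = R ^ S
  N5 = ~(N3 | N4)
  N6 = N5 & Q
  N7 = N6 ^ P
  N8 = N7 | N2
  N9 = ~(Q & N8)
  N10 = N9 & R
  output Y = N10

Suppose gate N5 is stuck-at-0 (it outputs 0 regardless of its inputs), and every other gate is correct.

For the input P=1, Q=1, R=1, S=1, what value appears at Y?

Propagate with N5 forced: N1=0, N2=0, N3=0, N4=0, N5=0 [stuck-at-0], N6=0, N7=1, N8=1, N9=0, N10=0.
So Y = 0. (Without the fault it would be 1.)

0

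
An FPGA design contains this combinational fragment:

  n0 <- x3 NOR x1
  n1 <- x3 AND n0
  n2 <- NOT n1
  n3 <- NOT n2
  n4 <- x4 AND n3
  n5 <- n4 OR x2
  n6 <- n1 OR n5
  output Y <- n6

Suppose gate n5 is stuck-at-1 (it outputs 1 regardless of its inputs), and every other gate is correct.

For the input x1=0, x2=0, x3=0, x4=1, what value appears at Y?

Propagate with n5 forced: n0=1, n1=0, n2=1, n3=0, n4=0, n5=1 [stuck-at-1], n6=1.
So Y = 1. (Without the fault it would be 0.)

1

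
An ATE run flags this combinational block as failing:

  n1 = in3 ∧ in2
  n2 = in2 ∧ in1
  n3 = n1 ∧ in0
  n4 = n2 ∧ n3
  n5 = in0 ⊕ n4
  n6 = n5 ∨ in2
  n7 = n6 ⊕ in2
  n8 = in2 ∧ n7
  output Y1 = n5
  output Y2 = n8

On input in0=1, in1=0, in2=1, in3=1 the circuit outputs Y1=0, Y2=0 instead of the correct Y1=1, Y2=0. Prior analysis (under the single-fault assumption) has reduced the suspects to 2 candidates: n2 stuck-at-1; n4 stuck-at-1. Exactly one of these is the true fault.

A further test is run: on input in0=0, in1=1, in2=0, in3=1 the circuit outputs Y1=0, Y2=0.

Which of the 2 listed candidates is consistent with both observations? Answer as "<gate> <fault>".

n2 stuck-at-1

Evaluate each candidate on input in0=0, in1=1, in2=0, in3=1:
  n2 stuck-at-1: n1=0, n2=1 [stuck-at-1], n3=0, n4=0, n5=0, n6=0, n7=0, n8=0 → Y1=0, Y2=0 — matches
  n4 stuck-at-1: n1=0, n2=0, n3=0, n4=1 [stuck-at-1], n5=1, n6=1, n7=1, n8=0 → Y1=1, Y2=0 — eliminated
Only n2 stuck-at-1 reproduces the observed Y1=0, Y2=0.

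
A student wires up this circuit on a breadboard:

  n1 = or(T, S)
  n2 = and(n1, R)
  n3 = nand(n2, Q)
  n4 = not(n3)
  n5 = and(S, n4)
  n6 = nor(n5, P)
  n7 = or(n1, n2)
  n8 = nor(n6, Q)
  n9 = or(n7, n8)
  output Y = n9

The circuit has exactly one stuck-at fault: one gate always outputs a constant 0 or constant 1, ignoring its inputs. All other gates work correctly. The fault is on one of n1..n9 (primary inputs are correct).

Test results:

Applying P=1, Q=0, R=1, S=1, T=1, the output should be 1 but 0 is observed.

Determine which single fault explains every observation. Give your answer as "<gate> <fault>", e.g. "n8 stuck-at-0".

Fault-free values for test 1 (P=1, Q=0, R=1, S=1, T=1): n1=1, n2=1, n3=1, n4=0, n5=0, n6=0, n7=1, n8=1, n9=1, giving Y=1. Observed 0.
Test 1: faults giving observed 0 are {n9 stuck-at-0}.
Only n9 stuck-at-0 is consistent with every test.

n9 stuck-at-0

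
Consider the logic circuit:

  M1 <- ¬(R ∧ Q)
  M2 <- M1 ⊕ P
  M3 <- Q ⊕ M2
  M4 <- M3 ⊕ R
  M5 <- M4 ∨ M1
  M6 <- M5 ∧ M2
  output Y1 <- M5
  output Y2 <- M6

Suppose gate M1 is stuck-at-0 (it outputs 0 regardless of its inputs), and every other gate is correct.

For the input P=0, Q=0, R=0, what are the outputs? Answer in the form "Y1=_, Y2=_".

Propagate with M1 forced: M1=0 [stuck-at-0], M2=0, M3=0, M4=0, M5=0, M6=0.
So the outputs are Y1=0, Y2=0. (Without the fault they would be Y1=1, Y2=1.)

Y1=0, Y2=0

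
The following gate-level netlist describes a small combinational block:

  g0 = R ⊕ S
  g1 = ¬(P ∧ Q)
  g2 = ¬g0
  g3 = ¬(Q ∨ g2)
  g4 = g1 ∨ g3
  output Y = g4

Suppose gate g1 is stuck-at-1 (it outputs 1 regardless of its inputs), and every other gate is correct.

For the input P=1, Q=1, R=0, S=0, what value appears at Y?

1

Propagate with g1 forced: g0=0, g1=1 [stuck-at-1], g2=1, g3=0, g4=1.
So Y = 1. (Without the fault it would be 0.)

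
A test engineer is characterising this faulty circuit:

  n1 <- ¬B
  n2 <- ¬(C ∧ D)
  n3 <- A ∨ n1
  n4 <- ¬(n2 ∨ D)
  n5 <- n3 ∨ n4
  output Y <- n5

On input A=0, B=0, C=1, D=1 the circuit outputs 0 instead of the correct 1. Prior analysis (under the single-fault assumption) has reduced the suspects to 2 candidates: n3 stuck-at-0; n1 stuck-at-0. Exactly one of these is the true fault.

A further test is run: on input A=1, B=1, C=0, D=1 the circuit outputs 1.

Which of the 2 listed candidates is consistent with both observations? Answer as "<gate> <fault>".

Evaluate each candidate on input A=1, B=1, C=0, D=1:
  n3 stuck-at-0: n1=0, n2=1, n3=0 [stuck-at-0], n4=0, n5=0 → 0 — eliminated
  n1 stuck-at-0: n1=0 [stuck-at-0], n2=1, n3=1, n4=0, n5=1 → 1 — matches
Only n1 stuck-at-0 reproduces the observed 1.

n1 stuck-at-0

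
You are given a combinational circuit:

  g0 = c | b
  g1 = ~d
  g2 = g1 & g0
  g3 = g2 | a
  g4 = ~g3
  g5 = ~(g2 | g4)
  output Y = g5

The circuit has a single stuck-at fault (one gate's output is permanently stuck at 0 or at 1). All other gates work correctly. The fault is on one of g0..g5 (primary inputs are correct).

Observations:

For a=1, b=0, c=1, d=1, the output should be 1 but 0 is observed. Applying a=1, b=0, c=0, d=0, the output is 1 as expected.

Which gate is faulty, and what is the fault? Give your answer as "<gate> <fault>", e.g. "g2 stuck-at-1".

g1 stuck-at-1

Fault-free values for test 1 (a=1, b=0, c=1, d=1): g0=1, g1=0, g2=0, g3=1, g4=0, g5=1, giving Y=1. Observed 0.
Test 1: faults giving observed 0 are {g1 stuck-at-1, g2 stuck-at-1, g3 stuck-at-0, g4 stuck-at-1, g5 stuck-at-0}.
Test 2 (a=1, b=0, c=0, d=0): fault-free g0=0, g1=1, g2=0, g3=1, g4=0, g5=1 → 1; observed 1. Eliminates g2 stuck-at-1, g3 stuck-at-0, g4 stuck-at-1, g5 stuck-at-0.
Only g1 stuck-at-1 is consistent with every test.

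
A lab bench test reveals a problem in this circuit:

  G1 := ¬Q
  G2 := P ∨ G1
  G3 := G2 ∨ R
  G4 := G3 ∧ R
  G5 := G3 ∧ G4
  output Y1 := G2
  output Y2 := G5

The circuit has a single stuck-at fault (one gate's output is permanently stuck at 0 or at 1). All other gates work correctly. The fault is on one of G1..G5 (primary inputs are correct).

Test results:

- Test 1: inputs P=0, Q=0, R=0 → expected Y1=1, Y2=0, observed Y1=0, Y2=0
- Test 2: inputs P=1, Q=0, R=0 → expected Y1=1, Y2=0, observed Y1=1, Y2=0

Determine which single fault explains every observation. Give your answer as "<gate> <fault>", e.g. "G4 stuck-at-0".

G1 stuck-at-0

Fault-free values for test 1 (P=0, Q=0, R=0): G1=1, G2=1, G3=1, G4=0, G5=0, giving Y1=1, Y2=0. Observed Y1=0, Y2=0.
Test 1: faults giving observed Y1=0, Y2=0 are {G1 stuck-at-0, G2 stuck-at-0}.
Test 2 (P=1, Q=0, R=0): fault-free G1=1, G2=1, G3=1, G4=0, G5=0 → Y1=1, Y2=0; observed Y1=1, Y2=0. Eliminates G2 stuck-at-0.
Only G1 stuck-at-0 is consistent with every test.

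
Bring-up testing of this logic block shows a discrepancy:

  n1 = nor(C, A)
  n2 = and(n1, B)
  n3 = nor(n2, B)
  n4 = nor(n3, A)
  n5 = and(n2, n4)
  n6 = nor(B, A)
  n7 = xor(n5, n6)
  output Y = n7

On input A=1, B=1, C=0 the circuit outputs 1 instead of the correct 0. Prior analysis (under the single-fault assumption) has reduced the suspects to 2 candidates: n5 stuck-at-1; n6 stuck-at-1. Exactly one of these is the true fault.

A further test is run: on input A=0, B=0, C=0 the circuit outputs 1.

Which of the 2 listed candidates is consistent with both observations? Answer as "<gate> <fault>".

Evaluate each candidate on input A=0, B=0, C=0:
  n5 stuck-at-1: n1=1, n2=0, n3=1, n4=0, n5=1 [stuck-at-1], n6=1, n7=0 → 0 — eliminated
  n6 stuck-at-1: n1=1, n2=0, n3=1, n4=0, n5=0, n6=1 [stuck-at-1], n7=1 → 1 — matches
Only n6 stuck-at-1 reproduces the observed 1.

n6 stuck-at-1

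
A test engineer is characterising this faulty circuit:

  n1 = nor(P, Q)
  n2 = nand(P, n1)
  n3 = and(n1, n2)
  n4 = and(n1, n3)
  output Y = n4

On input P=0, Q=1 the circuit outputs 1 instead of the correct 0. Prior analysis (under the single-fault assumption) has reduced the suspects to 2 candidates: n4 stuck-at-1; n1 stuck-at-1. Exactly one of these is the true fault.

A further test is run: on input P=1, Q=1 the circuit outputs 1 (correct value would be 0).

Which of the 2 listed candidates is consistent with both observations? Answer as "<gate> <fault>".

Evaluate each candidate on input P=1, Q=1:
  n4 stuck-at-1: n1=0, n2=1, n3=0, n4=1 [stuck-at-1] → 1 — matches
  n1 stuck-at-1: n1=1 [stuck-at-1], n2=0, n3=0, n4=0 → 0 — eliminated
Only n4 stuck-at-1 reproduces the observed 1.

n4 stuck-at-1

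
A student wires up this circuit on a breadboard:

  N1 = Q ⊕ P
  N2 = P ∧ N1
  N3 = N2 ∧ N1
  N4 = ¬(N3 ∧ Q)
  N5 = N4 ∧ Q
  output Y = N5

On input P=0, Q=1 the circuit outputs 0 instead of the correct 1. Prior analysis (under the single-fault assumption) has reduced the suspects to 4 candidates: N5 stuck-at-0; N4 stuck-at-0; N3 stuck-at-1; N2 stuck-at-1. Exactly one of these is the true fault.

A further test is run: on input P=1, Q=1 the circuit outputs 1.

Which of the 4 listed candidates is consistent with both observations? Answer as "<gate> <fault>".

Evaluate each candidate on input P=1, Q=1:
  N5 stuck-at-0: N1=0, N2=0, N3=0, N4=1, N5=0 [stuck-at-0] → 0 — eliminated
  N4 stuck-at-0: N1=0, N2=0, N3=0, N4=0 [stuck-at-0], N5=0 → 0 — eliminated
  N3 stuck-at-1: N1=0, N2=0, N3=1 [stuck-at-1], N4=0, N5=0 → 0 — eliminated
  N2 stuck-at-1: N1=0, N2=1 [stuck-at-1], N3=0, N4=1, N5=1 → 1 — matches
Only N2 stuck-at-1 reproduces the observed 1.

N2 stuck-at-1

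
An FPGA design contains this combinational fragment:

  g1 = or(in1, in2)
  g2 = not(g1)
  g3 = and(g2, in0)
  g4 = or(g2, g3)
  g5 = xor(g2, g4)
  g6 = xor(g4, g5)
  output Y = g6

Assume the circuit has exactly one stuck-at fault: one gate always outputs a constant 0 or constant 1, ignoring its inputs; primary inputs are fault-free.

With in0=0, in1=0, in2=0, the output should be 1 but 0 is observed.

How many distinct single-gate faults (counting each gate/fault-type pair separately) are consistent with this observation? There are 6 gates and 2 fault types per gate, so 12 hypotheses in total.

4

Fault-free: g1=0, g2=1, g3=0, g4=1, g5=0, g6=1 → 1. Observed 0.
  g1 stuck-at-0: output 1 ✗
  g1 stuck-at-1: output 0 ✓
  g2 stuck-at-0: output 0 ✓
  g2 stuck-at-1: output 1 ✗
  g3 stuck-at-0: output 1 ✗
  g3 stuck-at-1: output 1 ✗
  g4 stuck-at-0: output 1 ✗
  g4 stuck-at-1: output 1 ✗
  g5 stuck-at-0: output 1 ✗
  g5 stuck-at-1: output 0 ✓
  g6 stuck-at-0: output 0 ✓
  g6 stuck-at-1: output 1 ✗
Consistent faults: {g1 stuck-at-1, g2 stuck-at-0, g5 stuck-at-1, g6 stuck-at-0} — 4 in all.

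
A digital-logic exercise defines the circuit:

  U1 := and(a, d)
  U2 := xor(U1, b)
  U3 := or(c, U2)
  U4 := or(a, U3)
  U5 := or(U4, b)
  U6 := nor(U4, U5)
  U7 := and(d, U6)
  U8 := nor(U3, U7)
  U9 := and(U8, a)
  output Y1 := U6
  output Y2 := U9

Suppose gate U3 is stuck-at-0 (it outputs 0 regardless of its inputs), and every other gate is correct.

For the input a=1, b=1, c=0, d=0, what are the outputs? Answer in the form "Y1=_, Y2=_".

Y1=0, Y2=1

Propagate with U3 forced: U1=0, U2=1, U3=0 [stuck-at-0], U4=1, U5=1, U6=0, U7=0, U8=1, U9=1.
So the outputs are Y1=0, Y2=1. (Without the fault they would be Y1=0, Y2=0.)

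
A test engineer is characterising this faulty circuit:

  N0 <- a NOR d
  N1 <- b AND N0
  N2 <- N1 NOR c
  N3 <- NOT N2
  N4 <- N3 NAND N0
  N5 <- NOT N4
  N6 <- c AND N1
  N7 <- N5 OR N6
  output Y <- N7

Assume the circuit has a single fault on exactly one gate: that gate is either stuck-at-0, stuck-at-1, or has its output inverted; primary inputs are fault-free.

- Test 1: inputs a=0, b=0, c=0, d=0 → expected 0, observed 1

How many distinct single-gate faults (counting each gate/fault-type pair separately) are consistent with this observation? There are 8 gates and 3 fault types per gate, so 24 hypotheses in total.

14

Fault-free: N0=1, N1=0, N2=1, N3=0, N4=1, N5=0, N6=0, N7=0 → 0. Observed 1.
  N0: none of the 3 fault types match ✗
  N1: stuck-at-1, inverted output ✓; others ✗
  N2: stuck-at-0, inverted output ✓; others ✗
  N3: stuck-at-1, inverted output ✓; others ✗
  N4: stuck-at-0, inverted output ✓; others ✗
  N5: stuck-at-1, inverted output ✓; others ✗
  N6: stuck-at-1, inverted output ✓; others ✗
  N7: stuck-at-1, inverted output ✓; others ✗
Consistent faults: {N1 stuck-at-1, N1 inverted output, N2 stuck-at-0, N2 inverted output, N3 stuck-at-1, N3 inverted output, N4 stuck-at-0, N4 inverted output, N5 stuck-at-1, N5 inverted output, N6 stuck-at-1, N6 inverted output, N7 stuck-at-1, N7 inverted output} — 14 in all.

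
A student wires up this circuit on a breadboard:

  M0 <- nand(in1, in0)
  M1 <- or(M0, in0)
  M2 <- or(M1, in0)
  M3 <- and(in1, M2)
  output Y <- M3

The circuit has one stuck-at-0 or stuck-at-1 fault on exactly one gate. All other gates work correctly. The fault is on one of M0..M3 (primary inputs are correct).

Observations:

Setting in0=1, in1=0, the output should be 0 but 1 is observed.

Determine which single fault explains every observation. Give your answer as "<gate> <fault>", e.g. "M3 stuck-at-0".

M3 stuck-at-1

Fault-free values for test 1 (in0=1, in1=0): M0=1, M1=1, M2=1, M3=0, giving Y=0. Observed 1.
Test 1: faults giving observed 1 are {M3 stuck-at-1}.
Only M3 stuck-at-1 is consistent with every test.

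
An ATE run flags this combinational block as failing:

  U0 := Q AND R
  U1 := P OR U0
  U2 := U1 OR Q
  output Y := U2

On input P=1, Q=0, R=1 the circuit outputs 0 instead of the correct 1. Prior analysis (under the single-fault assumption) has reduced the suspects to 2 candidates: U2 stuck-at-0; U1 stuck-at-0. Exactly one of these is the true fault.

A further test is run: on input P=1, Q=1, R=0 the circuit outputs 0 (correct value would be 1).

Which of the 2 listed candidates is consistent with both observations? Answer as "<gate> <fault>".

U2 stuck-at-0

Evaluate each candidate on input P=1, Q=1, R=0:
  U2 stuck-at-0: U0=0, U1=1, U2=0 [stuck-at-0] → 0 — matches
  U1 stuck-at-0: U0=0, U1=0 [stuck-at-0], U2=1 → 1 — eliminated
Only U2 stuck-at-0 reproduces the observed 0.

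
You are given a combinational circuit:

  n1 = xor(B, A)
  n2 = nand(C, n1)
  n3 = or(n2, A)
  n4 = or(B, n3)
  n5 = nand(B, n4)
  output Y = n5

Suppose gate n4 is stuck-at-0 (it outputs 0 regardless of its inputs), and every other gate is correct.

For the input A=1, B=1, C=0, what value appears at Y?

1

Propagate with n4 forced: n1=0, n2=1, n3=1, n4=0 [stuck-at-0], n5=1.
So Y = 1. (Without the fault it would be 0.)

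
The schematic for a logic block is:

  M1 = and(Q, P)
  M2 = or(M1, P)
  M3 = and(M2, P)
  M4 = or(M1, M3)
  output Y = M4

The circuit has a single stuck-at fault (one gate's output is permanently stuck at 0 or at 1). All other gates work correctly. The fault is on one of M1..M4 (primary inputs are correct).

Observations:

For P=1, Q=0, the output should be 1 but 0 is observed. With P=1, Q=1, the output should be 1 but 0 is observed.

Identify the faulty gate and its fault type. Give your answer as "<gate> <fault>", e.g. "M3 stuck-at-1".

Fault-free values for test 1 (P=1, Q=0): M1=0, M2=1, M3=1, M4=1, giving Y=1. Observed 0.
Test 1: faults giving observed 0 are {M2 stuck-at-0, M3 stuck-at-0, M4 stuck-at-0}.
Test 2 (P=1, Q=1): fault-free M1=1, M2=1, M3=1, M4=1 → 1; observed 0. Eliminates M2 stuck-at-0, M3 stuck-at-0.
Only M4 stuck-at-0 is consistent with every test.

M4 stuck-at-0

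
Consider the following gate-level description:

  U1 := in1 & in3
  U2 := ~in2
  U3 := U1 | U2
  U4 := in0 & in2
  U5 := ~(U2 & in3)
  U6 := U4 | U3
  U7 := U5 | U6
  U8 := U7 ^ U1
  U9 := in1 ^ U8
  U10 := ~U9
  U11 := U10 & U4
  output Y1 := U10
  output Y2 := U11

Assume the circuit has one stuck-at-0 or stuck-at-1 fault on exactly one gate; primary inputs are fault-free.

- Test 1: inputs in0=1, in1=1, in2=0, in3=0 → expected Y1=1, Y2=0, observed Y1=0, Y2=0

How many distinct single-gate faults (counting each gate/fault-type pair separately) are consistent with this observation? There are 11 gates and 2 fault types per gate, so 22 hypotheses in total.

Fault-free: U1=0, U2=1, U3=1, U4=0, U5=1, U6=1, U7=1, U8=1, U9=0, U10=1, U11=0 → Y1=1, Y2=0. Observed Y1=0, Y2=0.
  U1: stuck-at-1 ✓; others ✗
  U2: none of the 2 fault types match ✗
  U3: none of the 2 fault types match ✗
  U4: none of the 2 fault types match ✗
  U5: none of the 2 fault types match ✗
  U6: none of the 2 fault types match ✗
  U7: stuck-at-0 ✓; others ✗
  U8: stuck-at-0 ✓; others ✗
  U9: stuck-at-1 ✓; others ✗
  U10: stuck-at-0 ✓; others ✗
  U11: none of the 2 fault types match ✗
Consistent faults: {U1 stuck-at-1, U7 stuck-at-0, U8 stuck-at-0, U9 stuck-at-1, U10 stuck-at-0} — 5 in all.

5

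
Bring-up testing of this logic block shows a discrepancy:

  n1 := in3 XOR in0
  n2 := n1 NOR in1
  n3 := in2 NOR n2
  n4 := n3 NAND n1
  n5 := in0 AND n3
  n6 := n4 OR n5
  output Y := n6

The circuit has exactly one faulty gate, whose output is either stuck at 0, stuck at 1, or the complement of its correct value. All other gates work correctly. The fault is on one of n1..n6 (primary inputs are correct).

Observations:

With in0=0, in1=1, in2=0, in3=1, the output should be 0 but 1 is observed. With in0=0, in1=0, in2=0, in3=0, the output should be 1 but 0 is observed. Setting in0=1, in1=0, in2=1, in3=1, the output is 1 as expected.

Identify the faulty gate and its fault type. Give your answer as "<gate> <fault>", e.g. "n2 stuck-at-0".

Fault-free values for test 1 (in0=0, in1=1, in2=0, in3=1): n1=1, n2=0, n3=1, n4=0, n5=0, n6=0, giving Y=0. Observed 1.
Test 1: faults giving observed 1 are {n1 stuck-at-0, n1 inverted output, n2 stuck-at-1, n2 inverted output, n3 stuck-at-0, n3 inverted output, n4 stuck-at-1, n4 inverted output, n5 stuck-at-1, n5 inverted output, n6 stuck-at-1, n6 inverted output}.
Test 2 (in0=0, in1=0, in2=0, in3=0): fault-free n1=0, n2=1, n3=0, n4=1, n5=0, n6=1 → 1; observed 0. Eliminates n1 stuck-at-0, n2 stuck-at-1, n2 inverted output, n3 stuck-at-0, n3 inverted output, n4 stuck-at-1, n5 stuck-at-1, n5 inverted output, n6 stuck-at-1.
Test 3 (in0=1, in1=0, in2=1, in3=1): fault-free n1=0, n2=1, n3=0, n4=1, n5=0, n6=1 → 1; observed 1. Eliminates n4 inverted output, n6 inverted output.
Only n1 inverted output is consistent with every test.

n1 inverted output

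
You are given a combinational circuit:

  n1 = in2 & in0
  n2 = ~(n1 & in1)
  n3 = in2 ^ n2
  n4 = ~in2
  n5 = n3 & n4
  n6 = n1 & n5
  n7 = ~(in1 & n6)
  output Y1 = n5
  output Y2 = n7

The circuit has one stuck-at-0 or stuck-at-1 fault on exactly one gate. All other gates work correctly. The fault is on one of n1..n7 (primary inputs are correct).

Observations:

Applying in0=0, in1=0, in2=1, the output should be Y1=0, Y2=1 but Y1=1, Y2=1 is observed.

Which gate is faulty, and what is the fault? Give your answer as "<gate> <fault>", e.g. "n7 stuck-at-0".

Fault-free values for test 1 (in0=0, in1=0, in2=1): n1=0, n2=1, n3=0, n4=0, n5=0, n6=0, n7=1, giving Y1=0, Y2=1. Observed Y1=1, Y2=1.
Test 1: faults giving observed Y1=1, Y2=1 are {n5 stuck-at-1}.
Only n5 stuck-at-1 is consistent with every test.

n5 stuck-at-1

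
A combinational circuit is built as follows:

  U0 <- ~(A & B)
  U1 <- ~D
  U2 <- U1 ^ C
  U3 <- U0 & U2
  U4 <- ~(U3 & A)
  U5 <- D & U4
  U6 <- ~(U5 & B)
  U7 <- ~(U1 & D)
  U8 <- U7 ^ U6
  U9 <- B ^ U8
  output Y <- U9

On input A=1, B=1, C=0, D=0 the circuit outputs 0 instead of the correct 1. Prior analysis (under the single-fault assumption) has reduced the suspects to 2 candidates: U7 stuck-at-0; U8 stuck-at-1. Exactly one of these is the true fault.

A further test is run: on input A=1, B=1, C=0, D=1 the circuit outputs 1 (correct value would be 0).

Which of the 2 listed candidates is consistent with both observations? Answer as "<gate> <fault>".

Evaluate each candidate on input A=1, B=1, C=0, D=1:
  U7 stuck-at-0: U0=0, U1=0, U2=0, U3=0, U4=1, U5=1, U6=0, U7=0 [stuck-at-0], U8=0, U9=1 → 1 — matches
  U8 stuck-at-1: U0=0, U1=0, U2=0, U3=0, U4=1, U5=1, U6=0, U7=1, U8=1 [stuck-at-1], U9=0 → 0 — eliminated
Only U7 stuck-at-0 reproduces the observed 1.

U7 stuck-at-0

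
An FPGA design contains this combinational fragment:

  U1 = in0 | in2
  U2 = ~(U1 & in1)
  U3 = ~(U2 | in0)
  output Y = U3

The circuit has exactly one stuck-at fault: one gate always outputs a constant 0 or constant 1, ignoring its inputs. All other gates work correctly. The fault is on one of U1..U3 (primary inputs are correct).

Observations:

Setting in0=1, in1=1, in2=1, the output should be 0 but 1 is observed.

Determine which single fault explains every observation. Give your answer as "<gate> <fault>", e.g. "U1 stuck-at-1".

U3 stuck-at-1

Fault-free values for test 1 (in0=1, in1=1, in2=1): U1=1, U2=0, U3=0, giving Y=0. Observed 1.
Test 1: faults giving observed 1 are {U3 stuck-at-1}.
Only U3 stuck-at-1 is consistent with every test.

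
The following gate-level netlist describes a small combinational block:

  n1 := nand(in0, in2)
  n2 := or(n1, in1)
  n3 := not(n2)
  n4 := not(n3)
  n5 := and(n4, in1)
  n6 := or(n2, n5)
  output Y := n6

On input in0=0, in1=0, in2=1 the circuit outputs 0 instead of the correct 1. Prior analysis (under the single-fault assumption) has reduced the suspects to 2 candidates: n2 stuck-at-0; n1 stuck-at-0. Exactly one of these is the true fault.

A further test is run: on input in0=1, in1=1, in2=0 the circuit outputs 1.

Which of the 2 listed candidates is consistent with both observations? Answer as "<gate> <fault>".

Evaluate each candidate on input in0=1, in1=1, in2=0:
  n2 stuck-at-0: n1=1, n2=0 [stuck-at-0], n3=1, n4=0, n5=0, n6=0 → 0 — eliminated
  n1 stuck-at-0: n1=0 [stuck-at-0], n2=1, n3=0, n4=1, n5=1, n6=1 → 1 — matches
Only n1 stuck-at-0 reproduces the observed 1.

n1 stuck-at-0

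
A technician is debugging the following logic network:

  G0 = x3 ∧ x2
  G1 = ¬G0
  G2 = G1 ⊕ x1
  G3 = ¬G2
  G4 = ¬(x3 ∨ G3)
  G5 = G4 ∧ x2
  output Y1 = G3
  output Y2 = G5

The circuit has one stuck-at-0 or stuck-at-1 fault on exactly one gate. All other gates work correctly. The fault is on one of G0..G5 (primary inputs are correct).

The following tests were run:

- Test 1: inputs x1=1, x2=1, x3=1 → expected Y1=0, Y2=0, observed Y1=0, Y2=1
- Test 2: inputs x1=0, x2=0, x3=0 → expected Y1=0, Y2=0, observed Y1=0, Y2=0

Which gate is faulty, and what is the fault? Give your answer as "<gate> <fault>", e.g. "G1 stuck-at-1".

Fault-free values for test 1 (x1=1, x2=1, x3=1): G0=1, G1=0, G2=1, G3=0, G4=0, G5=0, giving Y1=0, Y2=0. Observed Y1=0, Y2=1.
Test 1: faults giving observed Y1=0, Y2=1 are {G4 stuck-at-1, G5 stuck-at-1}.
Test 2 (x1=0, x2=0, x3=0): fault-free G0=0, G1=1, G2=1, G3=0, G4=1, G5=0 → Y1=0, Y2=0; observed Y1=0, Y2=0. Eliminates G5 stuck-at-1.
Only G4 stuck-at-1 is consistent with every test.

G4 stuck-at-1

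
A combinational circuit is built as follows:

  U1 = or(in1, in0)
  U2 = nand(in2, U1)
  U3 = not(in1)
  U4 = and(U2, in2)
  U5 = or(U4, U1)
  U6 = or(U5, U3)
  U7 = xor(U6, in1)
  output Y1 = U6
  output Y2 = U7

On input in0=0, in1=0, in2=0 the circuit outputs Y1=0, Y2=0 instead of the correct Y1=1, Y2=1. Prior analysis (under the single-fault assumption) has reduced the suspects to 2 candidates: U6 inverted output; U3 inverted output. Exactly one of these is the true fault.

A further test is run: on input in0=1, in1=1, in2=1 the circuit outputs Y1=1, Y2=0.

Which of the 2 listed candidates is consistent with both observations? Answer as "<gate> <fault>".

U3 inverted output

Evaluate each candidate on input in0=1, in1=1, in2=1:
  U6 inverted output: U1=1, U2=0, U3=0, U4=0, U5=1, U6=0 [inverted output], U7=1 → Y1=0, Y2=1 — eliminated
  U3 inverted output: U1=1, U2=0, U3=1 [inverted output], U4=0, U5=1, U6=1, U7=0 → Y1=1, Y2=0 — matches
Only U3 inverted output reproduces the observed Y1=1, Y2=0.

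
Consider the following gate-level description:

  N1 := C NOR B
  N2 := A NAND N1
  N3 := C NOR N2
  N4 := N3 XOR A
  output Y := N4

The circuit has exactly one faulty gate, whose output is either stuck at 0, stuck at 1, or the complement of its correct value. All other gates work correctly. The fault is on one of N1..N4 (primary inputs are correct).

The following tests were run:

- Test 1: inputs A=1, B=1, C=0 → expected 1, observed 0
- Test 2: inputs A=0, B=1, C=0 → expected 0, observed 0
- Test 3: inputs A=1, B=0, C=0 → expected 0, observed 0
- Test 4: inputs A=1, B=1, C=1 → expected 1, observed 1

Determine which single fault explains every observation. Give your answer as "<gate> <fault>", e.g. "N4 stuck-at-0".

Fault-free values for test 1 (A=1, B=1, C=0): N1=0, N2=1, N3=0, N4=1, giving Y=1. Observed 0.
Test 1: faults giving observed 0 are {N1 stuck-at-1, N1 inverted output, N2 stuck-at-0, N2 inverted output, N3 stuck-at-1, N3 inverted output, N4 stuck-at-0, N4 inverted output}.
Test 2 (A=0, B=1, C=0): fault-free N1=0, N2=1, N3=0, N4=0 → 0; observed 0. Eliminates N2 stuck-at-0, N2 inverted output, N3 stuck-at-1, N3 inverted output, N4 inverted output.
Test 3 (A=1, B=0, C=0): fault-free N1=1, N2=0, N3=1, N4=0 → 0; observed 0. Eliminates N1 inverted output.
Test 4 (A=1, B=1, C=1): fault-free N1=0, N2=1, N3=0, N4=1 → 1; observed 1. Eliminates N4 stuck-at-0.
Only N1 stuck-at-1 is consistent with every test.

N1 stuck-at-1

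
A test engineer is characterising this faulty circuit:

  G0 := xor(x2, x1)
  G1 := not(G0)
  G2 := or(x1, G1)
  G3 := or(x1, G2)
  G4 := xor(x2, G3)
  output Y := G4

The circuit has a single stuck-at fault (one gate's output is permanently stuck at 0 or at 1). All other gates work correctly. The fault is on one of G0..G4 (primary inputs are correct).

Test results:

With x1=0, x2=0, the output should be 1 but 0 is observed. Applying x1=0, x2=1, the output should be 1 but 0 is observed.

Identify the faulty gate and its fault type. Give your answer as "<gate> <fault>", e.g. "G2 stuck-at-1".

G4 stuck-at-0

Fault-free values for test 1 (x1=0, x2=0): G0=0, G1=1, G2=1, G3=1, G4=1, giving Y=1. Observed 0.
Test 1: faults giving observed 0 are {G0 stuck-at-1, G1 stuck-at-0, G2 stuck-at-0, G3 stuck-at-0, G4 stuck-at-0}.
Test 2 (x1=0, x2=1): fault-free G0=1, G1=0, G2=0, G3=0, G4=1 → 1; observed 0. Eliminates G0 stuck-at-1, G1 stuck-at-0, G2 stuck-at-0, G3 stuck-at-0.
Only G4 stuck-at-0 is consistent with every test.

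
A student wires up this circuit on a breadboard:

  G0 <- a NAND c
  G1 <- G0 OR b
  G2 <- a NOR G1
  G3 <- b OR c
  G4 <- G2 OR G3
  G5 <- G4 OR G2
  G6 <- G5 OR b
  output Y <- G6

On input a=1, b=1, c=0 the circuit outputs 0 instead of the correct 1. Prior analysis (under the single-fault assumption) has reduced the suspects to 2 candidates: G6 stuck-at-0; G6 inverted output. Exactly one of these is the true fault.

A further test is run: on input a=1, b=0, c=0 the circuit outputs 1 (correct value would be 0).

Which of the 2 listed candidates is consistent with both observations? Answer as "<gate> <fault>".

Evaluate each candidate on input a=1, b=0, c=0:
  G6 stuck-at-0: G0=1, G1=1, G2=0, G3=0, G4=0, G5=0, G6=0 [stuck-at-0] → 0 — eliminated
  G6 inverted output: G0=1, G1=1, G2=0, G3=0, G4=0, G5=0, G6=1 [inverted output] → 1 — matches
Only G6 inverted output reproduces the observed 1.

G6 inverted output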